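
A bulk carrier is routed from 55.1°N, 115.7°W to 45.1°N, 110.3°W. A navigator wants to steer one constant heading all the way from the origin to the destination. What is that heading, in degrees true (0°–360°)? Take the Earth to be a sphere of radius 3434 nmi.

Δψ = ln[tan(π/4+φ₂/2)/tan(π/4+φ₁/2)] = -0.2734
Δλ = +0.0942 rad (taken the short way round)
course = atan2(Δλ, Δψ) = 160.98°

161.0°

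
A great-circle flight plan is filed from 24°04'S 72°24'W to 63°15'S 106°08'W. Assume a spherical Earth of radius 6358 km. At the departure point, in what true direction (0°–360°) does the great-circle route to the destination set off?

θ = atan2( sin Δλ·cos φ₂ ,  cos φ₁ sin φ₂ − sin φ₁ cos φ₂ cos Δλ )
  = atan2(-0.2500, -0.6627) = 200.66°

200.7°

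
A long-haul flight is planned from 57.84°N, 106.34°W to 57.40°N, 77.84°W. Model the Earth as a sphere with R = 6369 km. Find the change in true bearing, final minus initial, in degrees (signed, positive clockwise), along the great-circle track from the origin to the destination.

+24.2°

At departure: θ₁ = atan2(sin Δλ cos φ₂, cos φ₁ sin φ₂ − sin φ₁ cos φ₂ cos Δλ) = 79.51°
At arrival: θ₂ = atan2(sin Δλ cos φ₁, −cos φ₂ sin φ₁ + sin φ₂ cos φ₁ cos Δλ) = 103.72°
Δθ = θ₂ − θ₁ = +24.2°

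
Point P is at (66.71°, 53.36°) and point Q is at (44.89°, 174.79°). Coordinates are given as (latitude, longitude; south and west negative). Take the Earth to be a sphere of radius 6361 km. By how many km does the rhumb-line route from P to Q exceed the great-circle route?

Great circle: cos σ = sin φ₁ sin φ₂ + cos φ₁ cos φ₂ cos Δλ,  σ = 1.0447 rad → d_gc = 6645.3 km
Rhumb line: Δψ = -0.7008, q = Δφ/Δψ = 0.5434, d_rh = R√(Δφ²+q²Δλ²) = 7716.3 km
Excess = 7716.3 − 6645.3 = 1071.0 ≈ 1071 km

1071 km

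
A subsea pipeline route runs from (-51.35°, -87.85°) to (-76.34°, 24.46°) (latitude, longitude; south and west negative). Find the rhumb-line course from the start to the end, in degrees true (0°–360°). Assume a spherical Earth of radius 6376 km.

Δψ = ln[tan(π/4+φ₂/2)/tan(π/4+φ₁/2)] = -1.0743
Δλ = +1.9602 rad (taken the short way round)
course = atan2(Δλ, Δψ) = 118.73°

118.7°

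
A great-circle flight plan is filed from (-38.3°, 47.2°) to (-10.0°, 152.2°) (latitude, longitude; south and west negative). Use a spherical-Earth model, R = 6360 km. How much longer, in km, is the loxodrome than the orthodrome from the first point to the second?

364 km

Great circle: cos σ = sin φ₁ sin φ₂ + cos φ₁ cos φ₂ cos Δλ,  σ = 1.6633 rad → d_gc = 10578.8 km
Rhumb line: Δψ = +0.5492, q = Δφ/Δψ = 0.8993, d_rh = R√(Δφ²+q²Δλ²) = 10942.5 km
Excess = 10942.5 − 10578.8 = 363.7 ≈ 364 km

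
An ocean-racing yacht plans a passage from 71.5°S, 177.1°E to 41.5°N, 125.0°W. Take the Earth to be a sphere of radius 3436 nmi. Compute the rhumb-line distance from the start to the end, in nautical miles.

7266 nmi

Rhumb course C = atan2(Δλ, Δψ) with Δψ = ln[tan(π/4+φ₂/2)/tan(π/4+φ₁/2)] = +2.6123, Δλ = +1.0105 → C = 21.15°
d = R·|Δφ| / |cos C| = 3436·1.97222 / 0.93265 = 7266 nmi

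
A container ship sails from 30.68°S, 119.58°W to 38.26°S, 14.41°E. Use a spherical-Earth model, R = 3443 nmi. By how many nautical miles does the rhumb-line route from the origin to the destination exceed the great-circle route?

Great circle: cos σ = sin φ₁ sin φ₂ + cos φ₁ cos φ₂ cos Δλ,  σ = 1.7245 rad → d_gc = 5937.3 nmi
Rhumb line: Δψ = -0.1607, q = Δφ/Δψ = 0.8233, d_rh = R√(Δφ²+q²Δλ²) = 6644.2 nmi
Excess = 6644.2 − 5937.3 = 706.9 ≈ 707 nmi

707 nmi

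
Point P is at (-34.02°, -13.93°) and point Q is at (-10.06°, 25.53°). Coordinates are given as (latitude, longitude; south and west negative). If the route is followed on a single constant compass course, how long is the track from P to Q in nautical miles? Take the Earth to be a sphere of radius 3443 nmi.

Rhumb course C = atan2(Δλ, Δψ) with Δψ = ln[tan(π/4+φ₂/2)/tan(π/4+φ₁/2)] = +0.4556, Δλ = +0.6887 → C = 56.51°
d = R·|Δφ| / |cos C| = 3443·0.41818 / 0.55172 = 2610 nmi

2610 nmi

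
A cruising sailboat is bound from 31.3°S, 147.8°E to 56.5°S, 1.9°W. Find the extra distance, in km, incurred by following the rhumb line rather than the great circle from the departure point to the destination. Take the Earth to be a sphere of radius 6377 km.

2203 km

Great circle: cos σ = sin φ₁ sin φ₂ + cos φ₁ cos φ₂ cos Δλ,  σ = 1.5448 rad → d_gc = 9850.92 km
Rhumb line: Δψ = -0.6251, q = Δφ/Δψ = 0.7036, d_rh = R√(Δφ²+q²Δλ²) = 12054.40 km
Excess = 12054.40 − 9850.92 = 2203.48 ≈ 2203 km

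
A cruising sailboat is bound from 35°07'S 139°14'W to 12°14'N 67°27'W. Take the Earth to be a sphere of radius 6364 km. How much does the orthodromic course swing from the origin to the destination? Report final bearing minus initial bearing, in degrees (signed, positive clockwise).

Initial bearing θ₁ = atan2(sin Δλ cos φ₂, cos φ₁ sin φ₂ − sin φ₁ cos φ₂ cos Δλ) = 69.39°
Final bearing θ₂ = (initial bearing from the destination back to the start) + 180° = 51.58°
Δθ = θ₂ − θ₁ = -17.8°

-17.8°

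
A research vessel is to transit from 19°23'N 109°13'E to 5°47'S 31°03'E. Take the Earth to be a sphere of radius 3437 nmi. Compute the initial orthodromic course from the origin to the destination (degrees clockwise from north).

θ = atan2( sin Δλ·cos φ₂ ,  cos φ₁ sin φ₂ − sin φ₁ cos φ₂ cos Δλ )
  = atan2(-0.9738, -0.1628) = 260.51°

260.5°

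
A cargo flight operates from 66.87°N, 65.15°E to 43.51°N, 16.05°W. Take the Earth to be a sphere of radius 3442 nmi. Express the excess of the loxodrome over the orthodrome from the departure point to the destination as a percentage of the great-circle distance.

Great circle: σ = 0.8275 rad → d_gc = Rσ = 2848.2 nmi
Rhumb: Δφ = -0.4077, Δλ = -1.4172, Δψ = -0.7415, q = Δφ/Δψ = 0.5499 → d_rh = R√(Δφ²+q²Δλ²) = 3027.2 nmi
Excess = (3027.2 − 2848.2) / 2848.2 = 179.0 / 2848.2 = 6.28% ≈ 6.3%

6.3%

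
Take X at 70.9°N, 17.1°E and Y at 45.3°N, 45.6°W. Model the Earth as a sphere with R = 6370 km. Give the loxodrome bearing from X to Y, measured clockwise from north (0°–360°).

Meridional parts: M(φ₁)=+1.7824, M(φ₂)=+0.8888 → ΔM = -0.8936;  Δλ = -1.0943 rad
tan C = Δλ / ΔM = +1.2247 → C = 230.77°

230.8°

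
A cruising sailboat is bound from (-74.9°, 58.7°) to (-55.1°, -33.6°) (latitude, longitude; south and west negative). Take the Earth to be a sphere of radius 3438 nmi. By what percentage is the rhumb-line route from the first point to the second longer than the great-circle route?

9.7%

Great circle: σ = 0.6667 rad → d_gc = Rσ = 2292.2 nmi
Rhumb: Δφ = +0.3456, Δλ = -1.6109, Δψ = +0.8636, q = Δφ/Δψ = 0.4002 → d_rh = R√(Δφ²+q²Δλ²) = 2514.6 nmi
Excess = (2514.6 − 2292.2) / 2292.2 = 222.4 / 2292.2 = 9.70% ≈ 9.7%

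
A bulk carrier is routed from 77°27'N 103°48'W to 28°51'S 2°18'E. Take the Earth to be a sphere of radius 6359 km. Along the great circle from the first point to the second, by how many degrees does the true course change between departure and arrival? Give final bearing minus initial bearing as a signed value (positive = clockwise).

+84.7°

Initial bearing θ₁ = atan2(sin Δλ cos φ₂, cos φ₁ sin φ₂ − sin φ₁ cos φ₂ cos Δλ) = 81.07°
Final bearing θ₂ = (initial bearing from the destination back to the start) + 180° = 165.81°
Δθ = θ₂ − θ₁ = +84.7°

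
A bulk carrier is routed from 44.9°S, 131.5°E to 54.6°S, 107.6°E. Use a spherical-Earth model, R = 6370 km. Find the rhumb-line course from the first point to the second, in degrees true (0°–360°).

Δψ = ln[tan(π/4+φ₂/2)/tan(π/4+φ₁/2)] = -0.2632
Δλ = -0.4171 rad (taken the short way round)
course = atan2(Δλ, Δψ) = 237.75°

237.7°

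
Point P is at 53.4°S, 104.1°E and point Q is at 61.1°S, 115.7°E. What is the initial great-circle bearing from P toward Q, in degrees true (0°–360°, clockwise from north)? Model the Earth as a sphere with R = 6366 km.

145.6°

θ = atan2( sin Δλ·cos φ₂ ,  cos φ₁ sin φ₂ − sin φ₁ cos φ₂ cos Δλ )
  = atan2(+0.0972, -0.1419) = 145.60°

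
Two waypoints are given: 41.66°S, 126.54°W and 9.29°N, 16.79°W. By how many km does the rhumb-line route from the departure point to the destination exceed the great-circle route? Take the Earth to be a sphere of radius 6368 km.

Great circle: cos σ = sin φ₁ sin φ₂ + cos φ₁ cos φ₂ cos Δλ,  σ = 1.9353 rad → d_gc = 12323.8 km
Rhumb line: Δψ = +0.9641, q = Δφ/Δψ = 0.9224, d_rh = R√(Δφ²+q²Δλ²) = 12596.0 km
Excess = 12596.0 − 12323.8 = 272.2 ≈ 272 km

272 km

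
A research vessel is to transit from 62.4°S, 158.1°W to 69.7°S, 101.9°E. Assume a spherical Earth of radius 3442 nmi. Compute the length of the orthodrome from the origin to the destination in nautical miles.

2196 nmi

Haversine: a = sin²(Δφ/2)+cos φ₁ cos φ₂ sin²(Δλ/2) = 0.09838;  σ = 2·atan2(√a,√(1−a))
σ = 36.558° → d = Rσ = 3442·0.63807 = 2196 nmi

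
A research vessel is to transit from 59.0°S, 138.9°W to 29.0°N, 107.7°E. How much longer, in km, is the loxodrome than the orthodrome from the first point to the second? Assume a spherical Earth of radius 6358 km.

Great circle: cos σ = sin φ₁ sin φ₂ + cos φ₁ cos φ₂ cos Δλ,  σ = 2.2074 rad → d_gc = 14034.61 km
Rhumb line: Δψ = +1.8118, q = Δφ/Δψ = 0.8477, d_rh = R√(Δφ²+q²Δλ²) = 14462.05 km
Excess = 14462.05 − 14034.61 = 427.44 ≈ 427 km

427 km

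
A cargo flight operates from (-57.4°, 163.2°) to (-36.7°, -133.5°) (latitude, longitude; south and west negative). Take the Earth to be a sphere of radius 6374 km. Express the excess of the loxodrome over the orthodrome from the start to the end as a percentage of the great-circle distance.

Great circle: σ = 0.7988 rad → d_gc = Rσ = 5091.6 km
Rhumb: Δφ = +0.3613, Δλ = +1.1048, Δψ = +0.5401, q = Δφ/Δψ = 0.6689 → d_rh = R√(Δφ²+q²Δλ²) = 5243.1 km
Excess = (5243.1 − 5091.6) / 5091.6 = 151.5 / 5091.6 = 2.98% ≈ 3.0%

3.0%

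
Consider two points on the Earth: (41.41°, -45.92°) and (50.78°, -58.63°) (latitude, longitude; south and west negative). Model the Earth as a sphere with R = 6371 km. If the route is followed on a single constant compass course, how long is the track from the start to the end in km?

1428 km

Δψ = ln[tan(π/4+φ₂/2)/tan(π/4+φ₁/2)] = +0.2367;  Δφ = +0.1635 rad,  Δλ = -0.2218 rad
q = Δφ/Δψ = 0.6910
d = R·√(Δφ² + q²Δλ²) = 6371·0.22415 = 1428 km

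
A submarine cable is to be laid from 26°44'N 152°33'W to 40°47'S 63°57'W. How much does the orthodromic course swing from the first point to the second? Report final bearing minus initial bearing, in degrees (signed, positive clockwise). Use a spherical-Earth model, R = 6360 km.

-16.3°

Initial bearing θ₁ = atan2(sin Δλ cos φ₂, cos φ₁ sin φ₂ − sin φ₁ cos φ₂ cos Δλ) = 128.01°
Final bearing θ₂ = (initial bearing from the destination back to the start) + 180° = 111.68°
Δθ = θ₂ − θ₁ = -16.3°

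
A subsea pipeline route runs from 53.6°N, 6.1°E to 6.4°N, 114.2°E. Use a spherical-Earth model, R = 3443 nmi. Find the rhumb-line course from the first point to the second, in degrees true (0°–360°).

Meridional parts: M(φ₁)=+1.1124, M(φ₂)=+0.1119 → ΔM = -1.0004;  Δλ = +1.8867 rad
tan C = Δλ / ΔM = -1.8859 → C = 117.93°

117.9°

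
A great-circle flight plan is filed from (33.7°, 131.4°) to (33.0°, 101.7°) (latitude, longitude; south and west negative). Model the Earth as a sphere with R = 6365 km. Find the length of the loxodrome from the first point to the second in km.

2757 km

Δψ = ln[tan(π/4+φ₂/2)/tan(π/4+φ₁/2)] = -0.0146;  Δφ = -0.0122 rad,  Δλ = -0.5184 rad
q = Δφ/Δψ = 0.8353
d = R·√(Δφ² + q²Δλ²) = 6365·0.43317 = 2757 km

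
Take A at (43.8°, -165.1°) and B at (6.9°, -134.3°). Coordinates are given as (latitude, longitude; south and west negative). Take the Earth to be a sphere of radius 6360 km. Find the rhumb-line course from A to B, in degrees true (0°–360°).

Meridional parts: M(φ₁)=+0.8521, M(φ₂)=+0.1207 → ΔM = -0.7313;  Δλ = +0.5376 rad
tan C = Δλ / ΔM = -0.7350 → C = 143.68°

143.7°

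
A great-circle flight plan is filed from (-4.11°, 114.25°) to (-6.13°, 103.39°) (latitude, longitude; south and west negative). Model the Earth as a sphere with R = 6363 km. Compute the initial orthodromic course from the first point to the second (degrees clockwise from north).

259.0°

θ = atan2( sin Δλ·cos φ₂ ,  cos φ₁ sin φ₂ − sin φ₁ cos φ₂ cos Δλ )
  = atan2(-0.1873, -0.0365) = 258.97°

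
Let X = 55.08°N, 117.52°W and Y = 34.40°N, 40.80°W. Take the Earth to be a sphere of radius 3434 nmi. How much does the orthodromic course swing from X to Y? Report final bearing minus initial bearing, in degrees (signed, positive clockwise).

+59.0°

At departure: θ₁ = atan2(sin Δλ cos φ₂, cos φ₁ sin φ₂ − sin φ₁ cos φ₂ cos Δλ) = 78.18°
At arrival: θ₂ = atan2(sin Δλ cos φ₁, −cos φ₂ sin φ₁ + sin φ₂ cos φ₁ cos Δλ) = 137.23°
Δθ = θ₂ − θ₁ = +59.0°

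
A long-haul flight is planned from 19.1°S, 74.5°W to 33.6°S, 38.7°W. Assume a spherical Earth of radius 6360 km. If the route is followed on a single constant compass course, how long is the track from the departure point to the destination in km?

Rhumb course C = atan2(Δλ, Δψ) with Δψ = ln[tan(π/4+φ₂/2)/tan(π/4+φ₁/2)] = -0.2835, Δλ = +0.6248 → C = 114.41°
d = R·|Δφ| / |cos C| = 6360·0.25307 / 0.41324 = 3895 km

3895 km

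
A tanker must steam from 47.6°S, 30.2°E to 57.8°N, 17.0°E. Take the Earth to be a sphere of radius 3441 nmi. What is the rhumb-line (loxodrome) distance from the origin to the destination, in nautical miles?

Rhumb course C = atan2(Δλ, Δψ) with Δψ = ln[tan(π/4+φ₂/2)/tan(π/4+φ₁/2)] = +2.1897, Δλ = -0.2304 → C = 353.99°
d = R·|Δφ| / |cos C| = 3441·1.83958 / 0.99451 = 6365 nmi

6365 nmi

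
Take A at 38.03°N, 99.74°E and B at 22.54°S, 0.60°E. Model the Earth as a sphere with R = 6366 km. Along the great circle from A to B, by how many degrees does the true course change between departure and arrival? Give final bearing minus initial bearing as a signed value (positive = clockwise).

-20.8°

Initial bearing θ₁ = atan2(sin Δλ cos φ₂, cos φ₁ sin φ₂ − sin φ₁ cos φ₂ cos Δλ) = 256.94°
Final bearing θ₂ = (initial bearing from the destination back to the start) + 180° = 236.18°
Δθ = θ₂ − θ₁ = -20.8°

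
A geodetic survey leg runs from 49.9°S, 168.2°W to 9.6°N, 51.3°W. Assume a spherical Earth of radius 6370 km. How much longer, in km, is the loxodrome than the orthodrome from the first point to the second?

Great circle: cos σ = sin φ₁ sin φ₂ + cos φ₁ cos φ₂ cos Δλ,  σ = 1.9986 rad → d_gc = 12731.3 km
Rhumb line: Δψ = +1.1763, q = Δφ/Δψ = 0.8828, d_rh = R√(Δφ²+q²Δλ²) = 13244.0 km
Excess = 13244.0 − 12731.3 = 512.7 ≈ 513 km

513 km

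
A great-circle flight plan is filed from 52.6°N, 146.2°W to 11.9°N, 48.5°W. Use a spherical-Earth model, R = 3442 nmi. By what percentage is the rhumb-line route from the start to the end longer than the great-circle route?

4.8%

Great circle: σ = 1.4865 rad → d_gc = Rσ = 5116.6 nmi
Rhumb: Δφ = -0.7103, Δλ = +1.7052, Δψ = -0.8741, q = Δφ/Δψ = 0.8127 → d_rh = R√(Δφ²+q²Δλ²) = 5360.0 nmi
Excess = (5360.0 − 5116.6) / 5116.6 = 243.4 / 5116.6 = 4.76% ≈ 4.8%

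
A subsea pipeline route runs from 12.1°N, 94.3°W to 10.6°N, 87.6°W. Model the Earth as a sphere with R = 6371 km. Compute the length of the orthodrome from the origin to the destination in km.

cos σ = sin φ₁ sin φ₂ + cos φ₁ cos φ₂ cos Δλ
      = sin(12.10°)sin(10.60°) + cos(12.10°)cos(10.60°)cos(6.70°) = 0.9931
σ = 6.738° → d = Rσ = 6371·0.11760 = 749 km

749 km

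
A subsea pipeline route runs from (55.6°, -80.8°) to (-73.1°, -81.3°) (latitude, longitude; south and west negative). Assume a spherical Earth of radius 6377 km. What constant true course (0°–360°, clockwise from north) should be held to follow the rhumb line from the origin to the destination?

Δψ = ln[tan(π/4+φ₂/2)/tan(π/4+φ₁/2)] = -3.0794
Δλ = -0.0087 rad (taken the short way round)
course = atan2(Δλ, Δψ) = 180.16°

180.2°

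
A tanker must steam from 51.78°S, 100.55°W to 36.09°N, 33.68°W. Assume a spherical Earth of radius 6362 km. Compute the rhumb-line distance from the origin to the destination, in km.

11757 km

Rhumb course C = atan2(Δλ, Δψ) with Δψ = ln[tan(π/4+φ₂/2)/tan(π/4+φ₁/2)] = +1.7362, Δλ = +1.1671 → C = 33.91°
d = R·|Δφ| / |cos C| = 6362·1.53362 / 0.82991 = 11757 km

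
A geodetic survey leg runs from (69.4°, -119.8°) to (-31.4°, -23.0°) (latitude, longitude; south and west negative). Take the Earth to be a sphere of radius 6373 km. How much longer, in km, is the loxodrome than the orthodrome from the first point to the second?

Great circle: cos σ = sin φ₁ sin φ₂ + cos φ₁ cos φ₂ cos Δλ,  σ = 2.1215 rad → d_gc = 13520.1 km
Rhumb line: Δψ = -2.2830, q = Δφ/Δψ = 0.7706, d_rh = R√(Δφ²+q²Δλ²) = 13948.2 km
Excess = 13948.2 − 13520.1 = 428.1 ≈ 428 km

428 km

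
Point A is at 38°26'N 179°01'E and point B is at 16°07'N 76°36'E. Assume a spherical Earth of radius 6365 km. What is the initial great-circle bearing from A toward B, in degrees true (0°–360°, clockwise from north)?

290.2°

θ = atan2( sin Δλ·cos φ₂ ,  cos φ₁ sin φ₂ − sin φ₁ cos φ₂ cos Δλ )
  = atan2(-0.9382, +0.3459) = 290.24°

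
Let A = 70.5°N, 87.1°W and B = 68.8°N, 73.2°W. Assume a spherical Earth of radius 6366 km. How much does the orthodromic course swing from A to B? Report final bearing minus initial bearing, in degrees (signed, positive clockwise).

+13.0°

At departure: θ₁ = atan2(sin Δλ cos φ₂, cos φ₁ sin φ₂ − sin φ₁ cos φ₂ cos Δλ) = 102.77°
At arrival: θ₂ = atan2(sin Δλ cos φ₁, −cos φ₂ sin φ₁ + sin φ₂ cos φ₁ cos Δλ) = 115.81°
Δθ = θ₂ − θ₁ = +13.0°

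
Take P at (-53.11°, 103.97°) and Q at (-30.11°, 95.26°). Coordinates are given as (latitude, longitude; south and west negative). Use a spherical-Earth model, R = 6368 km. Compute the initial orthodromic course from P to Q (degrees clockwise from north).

N = sin Δλ·cos φ₂ = -0.1310;  D = cos φ₁ sin φ₂ − sin φ₁ cos φ₂ cos Δλ = +0.3828
initial course = atan2(N, D) = 341.11°

341.1°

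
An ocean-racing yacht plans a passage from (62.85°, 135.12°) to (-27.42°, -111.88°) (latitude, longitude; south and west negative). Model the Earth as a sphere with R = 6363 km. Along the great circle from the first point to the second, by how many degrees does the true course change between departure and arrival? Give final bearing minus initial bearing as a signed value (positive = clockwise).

+66.2°

At departure: θ₁ = atan2(sin Δλ cos φ₂, cos φ₁ sin φ₂ − sin φ₁ cos φ₂ cos Δλ) = 83.13°
At arrival: θ₂ = atan2(sin Δλ cos φ₁, −cos φ₂ sin φ₁ + sin φ₂ cos φ₁ cos Δλ) = 149.31°
Δθ = θ₂ − θ₁ = +66.2°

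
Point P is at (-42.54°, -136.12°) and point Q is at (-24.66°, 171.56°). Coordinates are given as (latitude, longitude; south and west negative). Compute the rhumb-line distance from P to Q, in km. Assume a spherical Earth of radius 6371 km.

Δψ = ln[tan(π/4+φ₂/2)/tan(π/4+φ₁/2)] = +0.3776;  Δφ = +0.3121 rad,  Δλ = -0.9132 rad
q = Δφ/Δψ = 0.8265
d = R·√(Δφ² + q²Δλ²) = 6371·0.81671 = 5203 km

5203 km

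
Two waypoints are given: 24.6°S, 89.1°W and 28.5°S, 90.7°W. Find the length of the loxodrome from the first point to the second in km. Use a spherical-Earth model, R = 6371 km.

462 km

Δψ = ln[tan(π/4+φ₂/2)/tan(π/4+φ₁/2)] = -0.0761;  Δφ = -0.0681 rad,  Δλ = -0.0279 rad
q = Δφ/Δψ = 0.8943
d = R·√(Δφ² + q²Δλ²) = 6371·0.07250 = 462 km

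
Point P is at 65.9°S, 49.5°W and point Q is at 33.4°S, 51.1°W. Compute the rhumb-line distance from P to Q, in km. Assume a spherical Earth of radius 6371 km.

Δψ = ln[tan(π/4+φ₂/2)/tan(π/4+φ₁/2)] = +0.9252;  Δφ = +0.5672 rad,  Δλ = -0.0279 rad
q = Δφ/Δψ = 0.6131
d = R·√(Δφ² + q²Δλ²) = 6371·0.56749 = 3615 km

3615 km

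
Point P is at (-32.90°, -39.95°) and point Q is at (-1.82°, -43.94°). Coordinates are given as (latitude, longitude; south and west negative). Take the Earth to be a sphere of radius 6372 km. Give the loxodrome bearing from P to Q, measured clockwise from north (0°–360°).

Meridional parts: M(φ₁)=-0.6086, M(φ₂)=-0.0318 → ΔM = +0.5769;  Δλ = -0.0696 rad
tan C = Δλ / ΔM = -0.1207 → C = 353.12°

353.1°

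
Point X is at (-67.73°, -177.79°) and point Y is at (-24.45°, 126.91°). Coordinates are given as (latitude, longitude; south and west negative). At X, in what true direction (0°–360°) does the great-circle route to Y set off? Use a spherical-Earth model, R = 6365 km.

θ = atan2( sin Δλ·cos φ₂ ,  cos φ₁ sin φ₂ − sin φ₁ cos φ₂ cos Δλ )
  = atan2(-0.7484, +0.3227) = 293.33°

293.3°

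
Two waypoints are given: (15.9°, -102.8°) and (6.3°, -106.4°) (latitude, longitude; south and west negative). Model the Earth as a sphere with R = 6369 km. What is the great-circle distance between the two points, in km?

cos σ = sin φ₁ sin φ₂ + cos φ₁ cos φ₂ cos Δλ
      = sin(15.90°)sin(6.30°) + cos(15.90°)cos(6.30°)cos(-3.60°) = 0.9841
σ = 10.228° → d = Rσ = 6369·0.17851 = 1137 km

1137 km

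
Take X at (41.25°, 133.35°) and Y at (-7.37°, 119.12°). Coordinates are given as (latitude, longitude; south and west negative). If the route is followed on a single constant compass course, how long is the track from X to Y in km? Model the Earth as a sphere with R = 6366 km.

Δψ = ln[tan(π/4+φ₂/2)/tan(π/4+φ₁/2)] = -0.9206;  Δφ = -0.8486 rad,  Δλ = -0.2484 rad
q = Δφ/Δψ = 0.9217
d = R·√(Δφ² + q²Δλ²) = 6366·0.87891 = 5595 km

5595 km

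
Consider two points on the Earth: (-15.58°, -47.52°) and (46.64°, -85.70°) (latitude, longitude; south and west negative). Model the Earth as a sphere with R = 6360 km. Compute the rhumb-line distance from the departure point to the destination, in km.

7903 km

Rhumb course C = atan2(Δλ, Δψ) with Δψ = ln[tan(π/4+φ₂/2)/tan(π/4+φ₁/2)] = +1.1978, Δλ = -0.6664 → C = 330.91°
d = R·|Δφ| / |cos C| = 6360·1.08594 / 0.87387 = 7903 km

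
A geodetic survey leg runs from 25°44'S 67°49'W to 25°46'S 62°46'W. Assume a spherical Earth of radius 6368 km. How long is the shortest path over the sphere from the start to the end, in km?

cos σ = sin φ₁ sin φ₂ + cos φ₁ cos φ₂ cos Δλ
      = sin(-25.73°)sin(-25.77°) + cos(-25.73°)cos(-25.77°)cos(5.05°) = 0.9969
σ = 4.548° → d = Rσ = 6368·0.07938 = 506 km

506 km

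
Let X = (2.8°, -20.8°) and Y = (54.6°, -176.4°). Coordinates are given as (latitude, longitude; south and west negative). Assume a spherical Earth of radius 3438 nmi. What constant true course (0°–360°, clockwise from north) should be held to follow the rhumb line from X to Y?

Δψ = ln[tan(π/4+φ₂/2)/tan(π/4+φ₁/2)] = +1.0932
Δλ = -2.7157 rad (taken the short way round)
course = atan2(Δλ, Δψ) = 291.93°

291.9°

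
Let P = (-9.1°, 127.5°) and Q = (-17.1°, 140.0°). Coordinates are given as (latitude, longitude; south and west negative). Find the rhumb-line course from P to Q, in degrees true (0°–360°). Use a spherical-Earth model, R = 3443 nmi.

123.3°

Δψ = ln[tan(π/4+φ₂/2)/tan(π/4+φ₁/2)] = -0.1435
Δλ = +0.2182 rad (taken the short way round)
course = atan2(Δλ, Δψ) = 123.33°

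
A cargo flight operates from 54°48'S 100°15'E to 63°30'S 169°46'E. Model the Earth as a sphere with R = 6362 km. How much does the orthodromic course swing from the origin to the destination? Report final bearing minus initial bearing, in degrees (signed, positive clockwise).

-61.7°

Initial bearing θ₁ = atan2(sin Δλ cos φ₂, cos φ₁ sin φ₂ − sin φ₁ cos φ₂ cos Δλ) = 132.89°
Final bearing θ₂ = (initial bearing from the destination back to the start) + 180° = 71.18°
Δθ = θ₂ − θ₁ = -61.7°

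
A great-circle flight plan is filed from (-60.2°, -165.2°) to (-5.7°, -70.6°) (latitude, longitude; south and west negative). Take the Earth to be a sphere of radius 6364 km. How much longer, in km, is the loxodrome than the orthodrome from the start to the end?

463 km

Great circle: cos σ = sin φ₁ sin φ₂ + cos φ₁ cos φ₂ cos Δλ,  σ = 1.5243 rad → d_gc = 9700.3 km
Rhumb line: Δψ = +1.2243, q = Δφ/Δψ = 0.7769, d_rh = R√(Δφ²+q²Δλ²) = 10163.1 km
Excess = 10163.1 − 9700.3 = 462.8 ≈ 463 km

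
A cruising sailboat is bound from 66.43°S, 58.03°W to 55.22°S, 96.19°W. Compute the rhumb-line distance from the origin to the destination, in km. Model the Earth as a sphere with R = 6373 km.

2395 km

Rhumb course C = atan2(Δλ, Δψ) with Δψ = ln[tan(π/4+φ₂/2)/tan(π/4+φ₁/2)] = +0.4062, Δλ = -0.6660 → C = 301.38°
d = R·|Δφ| / |cos C| = 6373·0.19565 / 0.52070 = 2395 km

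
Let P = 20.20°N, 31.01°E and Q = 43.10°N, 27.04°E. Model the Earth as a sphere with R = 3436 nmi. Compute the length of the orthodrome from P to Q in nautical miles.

1388 nmi

Haversine: a = sin²(Δφ/2)+cos φ₁ cos φ₂ sin²(Δλ/2) = 0.04023;  σ = 2·atan2(√a,√(1−a))
σ = 23.141° → d = Rσ = 3436·0.40389 = 1388 nmi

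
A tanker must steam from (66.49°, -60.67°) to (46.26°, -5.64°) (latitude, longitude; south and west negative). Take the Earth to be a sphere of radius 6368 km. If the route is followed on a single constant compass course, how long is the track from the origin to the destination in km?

3983 km

Δψ = ln[tan(π/4+φ₂/2)/tan(π/4+φ₁/2)] = -0.6570;  Δφ = -0.3531 rad,  Δλ = +0.9605 rad
q = Δφ/Δψ = 0.5374
d = R·√(Δφ² + q²Δλ²) = 6368·0.62540 = 3983 km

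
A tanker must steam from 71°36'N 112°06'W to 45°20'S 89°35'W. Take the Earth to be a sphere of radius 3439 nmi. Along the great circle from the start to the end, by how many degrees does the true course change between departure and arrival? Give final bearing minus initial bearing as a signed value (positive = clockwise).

Initial bearing θ₁ = atan2(sin Δλ cos φ₂, cos φ₁ sin φ₂ − sin φ₁ cos φ₂ cos Δλ) = 162.24°
Final bearing θ₂ = (initial bearing from the destination back to the start) + 180° = 172.13°
Δθ = θ₂ − θ₁ = +9.9°

+9.9°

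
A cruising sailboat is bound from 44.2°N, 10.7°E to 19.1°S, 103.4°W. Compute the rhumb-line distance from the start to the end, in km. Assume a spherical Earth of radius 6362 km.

13606 km

Rhumb course C = atan2(Δλ, Δψ) with Δψ = ln[tan(π/4+φ₂/2)/tan(π/4+φ₁/2)] = -1.2015, Δλ = -1.9914 → C = 238.90°
d = R·|Δφ| / |cos C| = 6362·1.10479 / 0.51659 = 13606 km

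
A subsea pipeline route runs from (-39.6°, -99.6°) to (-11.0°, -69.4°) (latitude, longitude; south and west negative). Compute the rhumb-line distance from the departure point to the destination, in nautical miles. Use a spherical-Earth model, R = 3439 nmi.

Δψ = ln[tan(π/4+φ₂/2)/tan(π/4+φ₁/2)] = +0.5606;  Δφ = +0.4992 rad,  Δλ = +0.5271 rad
q = Δφ/Δψ = 0.8903
d = R·√(Δφ² + q²Δλ²) = 3439·0.68512 = 2356 nmi

2356 nmi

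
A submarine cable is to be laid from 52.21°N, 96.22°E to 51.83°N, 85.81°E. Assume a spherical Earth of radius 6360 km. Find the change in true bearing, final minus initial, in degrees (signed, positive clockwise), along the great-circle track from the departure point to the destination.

At departure: θ₁ = atan2(sin Δλ cos φ₂, cos φ₁ sin φ₂ − sin φ₁ cos φ₂ cos Δλ) = 270.72°
At arrival: θ₂ = atan2(sin Δλ cos φ₁, −cos φ₂ sin φ₁ + sin φ₂ cos φ₁ cos Δλ) = 262.51°
Δθ = θ₂ − θ₁ = -8.2°

-8.2°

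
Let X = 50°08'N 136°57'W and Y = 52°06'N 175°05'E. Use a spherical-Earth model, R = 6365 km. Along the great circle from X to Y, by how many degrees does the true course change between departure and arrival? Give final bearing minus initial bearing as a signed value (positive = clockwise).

-38.2°

Initial bearing θ₁ = atan2(sin Δλ cos φ₂, cos φ₁ sin φ₂ − sin φ₁ cos φ₂ cos Δλ) = 292.62°
Final bearing θ₂ = (initial bearing from the destination back to the start) + 180° = 254.41°
Δθ = θ₂ − θ₁ = -38.2°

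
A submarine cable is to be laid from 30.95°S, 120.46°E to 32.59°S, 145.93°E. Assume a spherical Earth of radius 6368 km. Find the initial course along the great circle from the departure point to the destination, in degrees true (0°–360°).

N = sin Δλ·cos φ₂ = +0.3623;  D = cos φ₁ sin φ₂ − sin φ₁ cos φ₂ cos Δλ = -0.0707
initial course = atan2(N, D) = 101.05°

101.0°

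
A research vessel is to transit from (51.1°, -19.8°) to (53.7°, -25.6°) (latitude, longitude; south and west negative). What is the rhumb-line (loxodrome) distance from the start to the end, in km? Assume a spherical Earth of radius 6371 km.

488 km

Δψ = ln[tan(π/4+φ₂/2)/tan(π/4+φ₁/2)] = +0.0744;  Δφ = +0.0454 rad,  Δλ = -0.1012 rad
q = Δφ/Δψ = 0.6099
d = R·√(Δφ² + q²Δλ²) = 6371·0.07662 = 488 km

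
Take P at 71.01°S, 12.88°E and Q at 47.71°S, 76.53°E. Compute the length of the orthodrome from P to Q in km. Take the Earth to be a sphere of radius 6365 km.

cos σ = sin φ₁ sin φ₂ + cos φ₁ cos φ₂ cos Δλ
      = sin(-71.01°)sin(-47.71°) + cos(-71.01°)cos(-47.71°)cos(63.65°) = 0.7967
σ = 37.186° → d = Rσ = 6365·0.64903 = 4131 km

4131 km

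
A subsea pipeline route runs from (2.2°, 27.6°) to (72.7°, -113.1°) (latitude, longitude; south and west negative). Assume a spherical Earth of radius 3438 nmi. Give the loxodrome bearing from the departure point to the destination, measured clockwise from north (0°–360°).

306.9°

Meridional parts: M(φ₁)=+0.0384, M(φ₂)=+1.8830 → ΔM = +1.8446;  Δλ = -2.4557 rad
tan C = Δλ / ΔM = -1.3313 → C = 306.91°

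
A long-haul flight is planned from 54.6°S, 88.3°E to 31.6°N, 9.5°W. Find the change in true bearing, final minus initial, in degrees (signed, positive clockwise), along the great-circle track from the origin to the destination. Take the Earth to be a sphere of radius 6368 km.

At departure: θ₁ = atan2(sin Δλ cos φ₂, cos φ₁ sin φ₂ − sin φ₁ cos φ₂ cos Δλ) = 283.93°
At arrival: θ₂ = atan2(sin Δλ cos φ₁, −cos φ₂ sin φ₁ + sin φ₂ cos φ₁ cos Δλ) = 318.69°
Δθ = θ₂ − θ₁ = +34.8°

+34.8°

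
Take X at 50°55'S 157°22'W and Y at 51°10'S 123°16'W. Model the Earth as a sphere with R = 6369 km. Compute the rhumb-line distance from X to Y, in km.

Δψ = ln[tan(π/4+φ₂/2)/tan(π/4+φ₁/2)] = -0.0069;  Δφ = -0.0044 rad,  Δλ = +0.5952 rad
q = Δφ/Δψ = 0.6288
d = R·√(Δφ² + q²Δλ²) = 6369·0.37423 = 2383 km

2383 km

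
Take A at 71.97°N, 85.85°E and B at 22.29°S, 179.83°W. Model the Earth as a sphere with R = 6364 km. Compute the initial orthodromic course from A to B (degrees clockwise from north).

N = sin Δλ·cos φ₂ = +0.9226;  D = cos φ₁ sin φ₂ − sin φ₁ cos φ₂ cos Δλ = -0.0511
initial course = atan2(N, D) = 93.17°

93.2°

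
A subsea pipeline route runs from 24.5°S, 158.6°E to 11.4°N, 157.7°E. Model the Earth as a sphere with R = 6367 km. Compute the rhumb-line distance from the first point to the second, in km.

Rhumb course C = atan2(Δλ, Δψ) with Δψ = ln[tan(π/4+φ₂/2)/tan(π/4+φ₁/2)] = +0.6416, Δλ = -0.0157 → C = 358.60°
d = R·|Δφ| / |cos C| = 6367·0.62657 / 0.99970 = 3991 km

3991 km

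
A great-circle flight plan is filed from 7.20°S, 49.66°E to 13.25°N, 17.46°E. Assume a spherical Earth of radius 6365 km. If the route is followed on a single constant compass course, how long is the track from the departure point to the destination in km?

Δψ = ln[tan(π/4+φ₂/2)/tan(π/4+φ₁/2)] = +0.3593;  Δφ = +0.3569 rad,  Δλ = -0.5620 rad
q = Δφ/Δψ = 0.9933
d = R·√(Δφ² + q²Δλ²) = 6365·0.66256 = 4217 km

4217 km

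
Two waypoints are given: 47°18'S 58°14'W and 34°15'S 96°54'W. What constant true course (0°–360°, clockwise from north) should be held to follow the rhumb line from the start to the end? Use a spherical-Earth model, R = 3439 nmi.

294.1°

Meridional parts: M(φ₁)=-0.9393, M(φ₂)=-0.6369 → ΔM = +0.3024;  Δλ = -0.6749 rad
tan C = Δλ / ΔM = -2.2317 → C = 294.14°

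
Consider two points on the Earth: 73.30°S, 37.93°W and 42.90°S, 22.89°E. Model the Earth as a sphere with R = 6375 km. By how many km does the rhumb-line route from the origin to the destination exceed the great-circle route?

Great circle: cos σ = sin φ₁ sin φ₂ + cos φ₁ cos φ₂ cos Δλ,  σ = 0.7157 rad → d_gc = 4562.5 km
Rhumb line: Δψ = +1.0884, q = Δφ/Δψ = 0.4875, d_rh = R√(Δφ²+q²Δλ²) = 4724.8 km
Excess = 4724.8 − 4562.5 = 162.3 ≈ 162 km

162 km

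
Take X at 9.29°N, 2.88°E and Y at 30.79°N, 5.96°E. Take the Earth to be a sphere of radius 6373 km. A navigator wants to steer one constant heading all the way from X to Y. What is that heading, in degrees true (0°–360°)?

Meridional parts: M(φ₁)=+0.1629, M(φ₂)=+0.5653 → ΔM = +0.4024;  Δλ = +0.0538 rad
tan C = Δλ / ΔM = +0.1336 → C = 7.61°

7.6°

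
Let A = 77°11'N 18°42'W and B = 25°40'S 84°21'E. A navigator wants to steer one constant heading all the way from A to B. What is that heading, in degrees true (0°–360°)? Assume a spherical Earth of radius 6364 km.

145.8°

Meridional parts: M(φ₁)=+2.1864, M(φ₂)=-0.4637 → ΔM = -2.6502;  Δλ = +1.7986 rad
tan C = Δλ / ΔM = -0.6787 → C = 145.84°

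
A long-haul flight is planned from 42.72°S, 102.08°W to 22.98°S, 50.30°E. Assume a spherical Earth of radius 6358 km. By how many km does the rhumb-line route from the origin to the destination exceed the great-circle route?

2090 km

Great circle: cos σ = sin φ₁ sin φ₂ + cos φ₁ cos φ₂ cos Δλ,  σ = 1.9118 rad → d_gc = 12155.2 km
Rhumb line: Δψ = +0.4139, q = Δφ/Δψ = 0.8324, d_rh = R√(Δφ²+q²Δλ²) = 14245.0 km
Excess = 14245.0 − 12155.2 = 2089.8 ≈ 2090 km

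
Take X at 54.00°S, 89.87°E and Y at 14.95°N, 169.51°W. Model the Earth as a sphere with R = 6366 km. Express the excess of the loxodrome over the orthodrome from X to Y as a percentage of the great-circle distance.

2.7%

Great circle: σ = 1.8895 rad → d_gc = Rσ = 12028.8 km
Rhumb: Δφ = +1.2034, Δλ = +1.7562, Δψ = +1.3881, q = Δφ/Δψ = 0.8669 → d_rh = R√(Δφ²+q²Δλ²) = 12354.1 km
Excess = (12354.1 − 12028.8) / 12028.8 = 325.3 / 12028.8 = 2.70% ≈ 2.7%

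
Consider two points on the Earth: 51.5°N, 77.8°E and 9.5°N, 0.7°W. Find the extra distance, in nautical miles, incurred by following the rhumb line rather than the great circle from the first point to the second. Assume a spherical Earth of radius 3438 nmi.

Great circle: cos σ = sin φ₁ sin φ₂ + cos φ₁ cos φ₂ cos Δλ,  σ = 1.3165 rad → d_gc = 4526.1 nmi
Rhumb line: Δψ = -0.8855, q = Δφ/Δψ = 0.8278, d_rh = R√(Δφ²+q²Δλ²) = 4642.9 nmi
Excess = 4642.9 − 4526.1 = 116.8 ≈ 117 nmi

117 nmi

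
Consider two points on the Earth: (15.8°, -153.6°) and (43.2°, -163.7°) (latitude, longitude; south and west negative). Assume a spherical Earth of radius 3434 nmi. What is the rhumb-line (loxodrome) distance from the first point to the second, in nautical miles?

1722 nmi

Δψ = ln[tan(π/4+φ₂/2)/tan(π/4+φ₁/2)] = +0.5583;  Δφ = +0.4782 rad,  Δλ = -0.1763 rad
q = Δφ/Δψ = 0.8566
d = R·√(Δφ² + q²Δλ²) = 3434·0.50149 = 1722 nmi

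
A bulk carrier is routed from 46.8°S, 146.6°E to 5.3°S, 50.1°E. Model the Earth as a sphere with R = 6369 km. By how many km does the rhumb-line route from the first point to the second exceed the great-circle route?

Great circle: cos σ = sin φ₁ sin φ₂ + cos φ₁ cos φ₂ cos Δλ,  σ = 1.5806 rad → d_gc = 10067.0 km
Rhumb line: Δψ = +0.8339, q = Δφ/Δψ = 0.8686, d_rh = R√(Δφ²+q²Δλ²) = 10396.9 km
Excess = 10396.9 − 10067.0 = 329.9 ≈ 330 km

330 km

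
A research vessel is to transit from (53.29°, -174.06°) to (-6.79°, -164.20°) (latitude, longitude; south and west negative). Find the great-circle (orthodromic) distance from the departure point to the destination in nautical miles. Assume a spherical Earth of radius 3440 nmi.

3642 nmi

Haversine: a = sin²(Δφ/2)+cos φ₁ cos φ₂ sin²(Δλ/2) = 0.25499;  σ = 2·atan2(√a,√(1−a))
σ = 60.658° → d = Rσ = 3440·1.05868 = 3642 nmi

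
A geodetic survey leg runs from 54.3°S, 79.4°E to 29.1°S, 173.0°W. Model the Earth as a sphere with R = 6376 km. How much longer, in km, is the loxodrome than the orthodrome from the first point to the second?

Great circle: cos σ = sin φ₁ sin φ₂ + cos φ₁ cos φ₂ cos Δλ,  σ = 1.3276 rad → d_gc = 8465.00 km
Rhumb line: Δψ = +0.6019, q = Δφ/Δψ = 0.7308, d_rh = R√(Δφ²+q²Δλ²) = 9188.52 km
Excess = 9188.52 − 8465.00 = 723.52 ≈ 724 km

724 km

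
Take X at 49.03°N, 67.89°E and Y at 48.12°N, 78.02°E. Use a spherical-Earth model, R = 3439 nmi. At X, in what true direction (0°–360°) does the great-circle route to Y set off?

93.9°

N = sin Δλ·cos φ₂ = +0.1174;  D = cos φ₁ sin φ₂ − sin φ₁ cos φ₂ cos Δλ = -0.0080
initial course = atan2(N, D) = 93.91°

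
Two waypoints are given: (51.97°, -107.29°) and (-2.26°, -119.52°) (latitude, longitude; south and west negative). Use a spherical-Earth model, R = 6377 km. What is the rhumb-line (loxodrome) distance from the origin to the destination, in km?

6147 km

Rhumb course C = atan2(Δλ, Δψ) with Δψ = ln[tan(π/4+φ₂/2)/tan(π/4+φ₁/2)] = -1.1048, Δλ = -0.2135 → C = 190.94°
d = R·|Δφ| / |cos C| = 6377·0.94649 / 0.98184 = 6147 km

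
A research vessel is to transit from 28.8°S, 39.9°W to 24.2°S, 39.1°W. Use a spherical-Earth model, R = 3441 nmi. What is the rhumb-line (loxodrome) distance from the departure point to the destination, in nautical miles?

Δψ = ln[tan(π/4+φ₂/2)/tan(π/4+φ₁/2)] = +0.0897;  Δφ = +0.0803 rad,  Δλ = +0.0140 rad
q = Δφ/Δψ = 0.8946
d = R·√(Δφ² + q²Δλ²) = 3441·0.08125 = 280 nmi

280 nmi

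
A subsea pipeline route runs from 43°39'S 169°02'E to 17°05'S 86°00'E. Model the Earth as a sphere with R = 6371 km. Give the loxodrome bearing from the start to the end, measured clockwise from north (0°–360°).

Meridional parts: M(φ₁)=-0.8484, M(φ₂)=-0.3027 → ΔM = +0.5458;  Δλ = -1.4492 rad
tan C = Δλ / ΔM = -2.6554 → C = 290.64°

290.6°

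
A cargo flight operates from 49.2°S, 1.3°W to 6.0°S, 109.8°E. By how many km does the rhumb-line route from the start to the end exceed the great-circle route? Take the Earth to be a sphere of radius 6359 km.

579 km

Great circle: cos σ = sin φ₁ sin φ₂ + cos φ₁ cos φ₂ cos Δλ,  σ = 1.7262 rad → d_gc = 10977.1 km
Rhumb line: Δψ = +0.8842, q = Δφ/Δψ = 0.8527, d_rh = R√(Δφ²+q²Δλ²) = 11555.8 km
Excess = 11555.8 − 10977.1 = 578.7 ≈ 579 km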